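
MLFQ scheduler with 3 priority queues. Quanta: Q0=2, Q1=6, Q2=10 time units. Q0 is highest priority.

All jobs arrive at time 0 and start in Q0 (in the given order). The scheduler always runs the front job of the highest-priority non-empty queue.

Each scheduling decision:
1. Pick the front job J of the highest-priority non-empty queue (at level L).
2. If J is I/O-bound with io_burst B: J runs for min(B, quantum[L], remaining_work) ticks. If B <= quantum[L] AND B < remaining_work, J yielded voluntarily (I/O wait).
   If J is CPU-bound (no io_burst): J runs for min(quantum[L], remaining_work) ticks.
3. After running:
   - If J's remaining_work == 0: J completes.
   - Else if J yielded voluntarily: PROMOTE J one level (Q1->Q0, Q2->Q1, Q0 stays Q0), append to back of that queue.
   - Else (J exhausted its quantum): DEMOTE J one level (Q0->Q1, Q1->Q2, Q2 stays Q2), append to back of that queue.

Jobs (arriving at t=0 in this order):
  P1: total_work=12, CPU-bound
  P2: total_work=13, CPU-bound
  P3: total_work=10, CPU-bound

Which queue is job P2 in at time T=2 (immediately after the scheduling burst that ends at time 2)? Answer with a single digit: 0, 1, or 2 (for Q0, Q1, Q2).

t=0-2: P1@Q0 runs 2, rem=10, quantum used, demote→Q1. Q0=[P2,P3] Q1=[P1] Q2=[]
t=2-4: P2@Q0 runs 2, rem=11, quantum used, demote→Q1. Q0=[P3] Q1=[P1,P2] Q2=[]
t=4-6: P3@Q0 runs 2, rem=8, quantum used, demote→Q1. Q0=[] Q1=[P1,P2,P3] Q2=[]
t=6-12: P1@Q1 runs 6, rem=4, quantum used, demote→Q2. Q0=[] Q1=[P2,P3] Q2=[P1]
t=12-18: P2@Q1 runs 6, rem=5, quantum used, demote→Q2. Q0=[] Q1=[P3] Q2=[P1,P2]
t=18-24: P3@Q1 runs 6, rem=2, quantum used, demote→Q2. Q0=[] Q1=[] Q2=[P1,P2,P3]
t=24-28: P1@Q2 runs 4, rem=0, completes. Q0=[] Q1=[] Q2=[P2,P3]
t=28-33: P2@Q2 runs 5, rem=0, completes. Q0=[] Q1=[] Q2=[P3]
t=33-35: P3@Q2 runs 2, rem=0, completes. Q0=[] Q1=[] Q2=[]

Answer: 0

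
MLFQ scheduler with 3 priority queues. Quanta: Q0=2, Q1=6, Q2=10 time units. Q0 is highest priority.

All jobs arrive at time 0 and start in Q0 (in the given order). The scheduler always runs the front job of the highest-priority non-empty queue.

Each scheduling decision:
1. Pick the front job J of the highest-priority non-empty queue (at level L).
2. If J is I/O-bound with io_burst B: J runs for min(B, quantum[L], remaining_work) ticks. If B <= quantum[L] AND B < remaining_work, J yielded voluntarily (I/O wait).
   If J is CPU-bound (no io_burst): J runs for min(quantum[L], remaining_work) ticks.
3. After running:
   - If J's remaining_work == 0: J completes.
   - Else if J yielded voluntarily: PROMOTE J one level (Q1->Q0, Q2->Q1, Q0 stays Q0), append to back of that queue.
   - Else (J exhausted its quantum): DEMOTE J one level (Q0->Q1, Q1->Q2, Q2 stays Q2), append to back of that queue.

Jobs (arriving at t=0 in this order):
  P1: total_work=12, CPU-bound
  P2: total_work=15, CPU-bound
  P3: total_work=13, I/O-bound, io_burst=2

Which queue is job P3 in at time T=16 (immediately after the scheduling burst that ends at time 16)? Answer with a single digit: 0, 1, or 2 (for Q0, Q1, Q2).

Answer: 0

Derivation:
t=0-2: P1@Q0 runs 2, rem=10, quantum used, demote→Q1. Q0=[P2,P3] Q1=[P1] Q2=[]
t=2-4: P2@Q0 runs 2, rem=13, quantum used, demote→Q1. Q0=[P3] Q1=[P1,P2] Q2=[]
t=4-6: P3@Q0 runs 2, rem=11, I/O yield, promote→Q0. Q0=[P3] Q1=[P1,P2] Q2=[]
t=6-8: P3@Q0 runs 2, rem=9, I/O yield, promote→Q0. Q0=[P3] Q1=[P1,P2] Q2=[]
t=8-10: P3@Q0 runs 2, rem=7, I/O yield, promote→Q0. Q0=[P3] Q1=[P1,P2] Q2=[]
t=10-12: P3@Q0 runs 2, rem=5, I/O yield, promote→Q0. Q0=[P3] Q1=[P1,P2] Q2=[]
t=12-14: P3@Q0 runs 2, rem=3, I/O yield, promote→Q0. Q0=[P3] Q1=[P1,P2] Q2=[]
t=14-16: P3@Q0 runs 2, rem=1, I/O yield, promote→Q0. Q0=[P3] Q1=[P1,P2] Q2=[]
t=16-17: P3@Q0 runs 1, rem=0, completes. Q0=[] Q1=[P1,P2] Q2=[]
t=17-23: P1@Q1 runs 6, rem=4, quantum used, demote→Q2. Q0=[] Q1=[P2] Q2=[P1]
t=23-29: P2@Q1 runs 6, rem=7, quantum used, demote→Q2. Q0=[] Q1=[] Q2=[P1,P2]
t=29-33: P1@Q2 runs 4, rem=0, completes. Q0=[] Q1=[] Q2=[P2]
t=33-40: P2@Q2 runs 7, rem=0, completes. Q0=[] Q1=[] Q2=[]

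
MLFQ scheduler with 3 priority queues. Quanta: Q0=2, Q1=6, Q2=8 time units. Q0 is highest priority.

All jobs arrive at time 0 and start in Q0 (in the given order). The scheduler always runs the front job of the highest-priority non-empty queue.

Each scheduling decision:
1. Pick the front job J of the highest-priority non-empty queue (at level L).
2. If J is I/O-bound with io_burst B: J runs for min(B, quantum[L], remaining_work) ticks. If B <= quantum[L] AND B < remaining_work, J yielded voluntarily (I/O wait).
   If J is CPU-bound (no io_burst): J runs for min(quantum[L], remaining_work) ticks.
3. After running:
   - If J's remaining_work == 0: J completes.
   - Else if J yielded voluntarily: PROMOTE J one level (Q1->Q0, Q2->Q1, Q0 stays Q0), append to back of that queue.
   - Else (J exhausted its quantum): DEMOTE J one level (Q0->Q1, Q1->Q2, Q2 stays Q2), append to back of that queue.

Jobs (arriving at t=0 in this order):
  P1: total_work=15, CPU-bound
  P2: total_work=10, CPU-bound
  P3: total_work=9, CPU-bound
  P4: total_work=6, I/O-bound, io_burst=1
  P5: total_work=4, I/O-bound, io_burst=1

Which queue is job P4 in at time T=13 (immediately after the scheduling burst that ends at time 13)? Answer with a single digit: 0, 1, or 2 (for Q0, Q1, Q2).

Answer: 0

Derivation:
t=0-2: P1@Q0 runs 2, rem=13, quantum used, demote→Q1. Q0=[P2,P3,P4,P5] Q1=[P1] Q2=[]
t=2-4: P2@Q0 runs 2, rem=8, quantum used, demote→Q1. Q0=[P3,P4,P5] Q1=[P1,P2] Q2=[]
t=4-6: P3@Q0 runs 2, rem=7, quantum used, demote→Q1. Q0=[P4,P5] Q1=[P1,P2,P3] Q2=[]
t=6-7: P4@Q0 runs 1, rem=5, I/O yield, promote→Q0. Q0=[P5,P4] Q1=[P1,P2,P3] Q2=[]
t=7-8: P5@Q0 runs 1, rem=3, I/O yield, promote→Q0. Q0=[P4,P5] Q1=[P1,P2,P3] Q2=[]
t=8-9: P4@Q0 runs 1, rem=4, I/O yield, promote→Q0. Q0=[P5,P4] Q1=[P1,P2,P3] Q2=[]
t=9-10: P5@Q0 runs 1, rem=2, I/O yield, promote→Q0. Q0=[P4,P5] Q1=[P1,P2,P3] Q2=[]
t=10-11: P4@Q0 runs 1, rem=3, I/O yield, promote→Q0. Q0=[P5,P4] Q1=[P1,P2,P3] Q2=[]
t=11-12: P5@Q0 runs 1, rem=1, I/O yield, promote→Q0. Q0=[P4,P5] Q1=[P1,P2,P3] Q2=[]
t=12-13: P4@Q0 runs 1, rem=2, I/O yield, promote→Q0. Q0=[P5,P4] Q1=[P1,P2,P3] Q2=[]
t=13-14: P5@Q0 runs 1, rem=0, completes. Q0=[P4] Q1=[P1,P2,P3] Q2=[]
t=14-15: P4@Q0 runs 1, rem=1, I/O yield, promote→Q0. Q0=[P4] Q1=[P1,P2,P3] Q2=[]
t=15-16: P4@Q0 runs 1, rem=0, completes. Q0=[] Q1=[P1,P2,P3] Q2=[]
t=16-22: P1@Q1 runs 6, rem=7, quantum used, demote→Q2. Q0=[] Q1=[P2,P3] Q2=[P1]
t=22-28: P2@Q1 runs 6, rem=2, quantum used, demote→Q2. Q0=[] Q1=[P3] Q2=[P1,P2]
t=28-34: P3@Q1 runs 6, rem=1, quantum used, demote→Q2. Q0=[] Q1=[] Q2=[P1,P2,P3]
t=34-41: P1@Q2 runs 7, rem=0, completes. Q0=[] Q1=[] Q2=[P2,P3]
t=41-43: P2@Q2 runs 2, rem=0, completes. Q0=[] Q1=[] Q2=[P3]
t=43-44: P3@Q2 runs 1, rem=0, completes. Q0=[] Q1=[] Q2=[]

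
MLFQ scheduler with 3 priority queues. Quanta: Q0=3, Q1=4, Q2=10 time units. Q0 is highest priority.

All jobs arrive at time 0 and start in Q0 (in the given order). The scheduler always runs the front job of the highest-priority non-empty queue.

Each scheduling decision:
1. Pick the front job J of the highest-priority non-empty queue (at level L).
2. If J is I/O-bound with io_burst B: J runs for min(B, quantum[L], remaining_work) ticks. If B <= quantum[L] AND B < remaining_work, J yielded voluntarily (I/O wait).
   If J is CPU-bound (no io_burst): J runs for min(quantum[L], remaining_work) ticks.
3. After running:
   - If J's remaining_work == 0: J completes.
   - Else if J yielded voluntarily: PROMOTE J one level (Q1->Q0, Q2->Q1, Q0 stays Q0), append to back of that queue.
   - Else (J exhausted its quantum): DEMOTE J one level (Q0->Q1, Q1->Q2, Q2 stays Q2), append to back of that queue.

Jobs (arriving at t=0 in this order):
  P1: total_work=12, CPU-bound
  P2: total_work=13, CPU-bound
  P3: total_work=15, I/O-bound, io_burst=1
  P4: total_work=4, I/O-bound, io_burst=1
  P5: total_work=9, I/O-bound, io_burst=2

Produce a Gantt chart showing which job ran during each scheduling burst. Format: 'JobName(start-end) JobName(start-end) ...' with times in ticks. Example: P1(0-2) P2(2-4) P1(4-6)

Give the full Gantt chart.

Answer: P1(0-3) P2(3-6) P3(6-7) P4(7-8) P5(8-10) P3(10-11) P4(11-12) P5(12-14) P3(14-15) P4(15-16) P5(16-18) P3(18-19) P4(19-20) P5(20-22) P3(22-23) P5(23-24) P3(24-25) P3(25-26) P3(26-27) P3(27-28) P3(28-29) P3(29-30) P3(30-31) P3(31-32) P3(32-33) P3(33-34) P1(34-38) P2(38-42) P1(42-47) P2(47-53)

Derivation:
t=0-3: P1@Q0 runs 3, rem=9, quantum used, demote→Q1. Q0=[P2,P3,P4,P5] Q1=[P1] Q2=[]
t=3-6: P2@Q0 runs 3, rem=10, quantum used, demote→Q1. Q0=[P3,P4,P5] Q1=[P1,P2] Q2=[]
t=6-7: P3@Q0 runs 1, rem=14, I/O yield, promote→Q0. Q0=[P4,P5,P3] Q1=[P1,P2] Q2=[]
t=7-8: P4@Q0 runs 1, rem=3, I/O yield, promote→Q0. Q0=[P5,P3,P4] Q1=[P1,P2] Q2=[]
t=8-10: P5@Q0 runs 2, rem=7, I/O yield, promote→Q0. Q0=[P3,P4,P5] Q1=[P1,P2] Q2=[]
t=10-11: P3@Q0 runs 1, rem=13, I/O yield, promote→Q0. Q0=[P4,P5,P3] Q1=[P1,P2] Q2=[]
t=11-12: P4@Q0 runs 1, rem=2, I/O yield, promote→Q0. Q0=[P5,P3,P4] Q1=[P1,P2] Q2=[]
t=12-14: P5@Q0 runs 2, rem=5, I/O yield, promote→Q0. Q0=[P3,P4,P5] Q1=[P1,P2] Q2=[]
t=14-15: P3@Q0 runs 1, rem=12, I/O yield, promote→Q0. Q0=[P4,P5,P3] Q1=[P1,P2] Q2=[]
t=15-16: P4@Q0 runs 1, rem=1, I/O yield, promote→Q0. Q0=[P5,P3,P4] Q1=[P1,P2] Q2=[]
t=16-18: P5@Q0 runs 2, rem=3, I/O yield, promote→Q0. Q0=[P3,P4,P5] Q1=[P1,P2] Q2=[]
t=18-19: P3@Q0 runs 1, rem=11, I/O yield, promote→Q0. Q0=[P4,P5,P3] Q1=[P1,P2] Q2=[]
t=19-20: P4@Q0 runs 1, rem=0, completes. Q0=[P5,P3] Q1=[P1,P2] Q2=[]
t=20-22: P5@Q0 runs 2, rem=1, I/O yield, promote→Q0. Q0=[P3,P5] Q1=[P1,P2] Q2=[]
t=22-23: P3@Q0 runs 1, rem=10, I/O yield, promote→Q0. Q0=[P5,P3] Q1=[P1,P2] Q2=[]
t=23-24: P5@Q0 runs 1, rem=0, completes. Q0=[P3] Q1=[P1,P2] Q2=[]
t=24-25: P3@Q0 runs 1, rem=9, I/O yield, promote→Q0. Q0=[P3] Q1=[P1,P2] Q2=[]
t=25-26: P3@Q0 runs 1, rem=8, I/O yield, promote→Q0. Q0=[P3] Q1=[P1,P2] Q2=[]
t=26-27: P3@Q0 runs 1, rem=7, I/O yield, promote→Q0. Q0=[P3] Q1=[P1,P2] Q2=[]
t=27-28: P3@Q0 runs 1, rem=6, I/O yield, promote→Q0. Q0=[P3] Q1=[P1,P2] Q2=[]
t=28-29: P3@Q0 runs 1, rem=5, I/O yield, promote→Q0. Q0=[P3] Q1=[P1,P2] Q2=[]
t=29-30: P3@Q0 runs 1, rem=4, I/O yield, promote→Q0. Q0=[P3] Q1=[P1,P2] Q2=[]
t=30-31: P3@Q0 runs 1, rem=3, I/O yield, promote→Q0. Q0=[P3] Q1=[P1,P2] Q2=[]
t=31-32: P3@Q0 runs 1, rem=2, I/O yield, promote→Q0. Q0=[P3] Q1=[P1,P2] Q2=[]
t=32-33: P3@Q0 runs 1, rem=1, I/O yield, promote→Q0. Q0=[P3] Q1=[P1,P2] Q2=[]
t=33-34: P3@Q0 runs 1, rem=0, completes. Q0=[] Q1=[P1,P2] Q2=[]
t=34-38: P1@Q1 runs 4, rem=5, quantum used, demote→Q2. Q0=[] Q1=[P2] Q2=[P1]
t=38-42: P2@Q1 runs 4, rem=6, quantum used, demote→Q2. Q0=[] Q1=[] Q2=[P1,P2]
t=42-47: P1@Q2 runs 5, rem=0, completes. Q0=[] Q1=[] Q2=[P2]
t=47-53: P2@Q2 runs 6, rem=0, completes. Q0=[] Q1=[] Q2=[]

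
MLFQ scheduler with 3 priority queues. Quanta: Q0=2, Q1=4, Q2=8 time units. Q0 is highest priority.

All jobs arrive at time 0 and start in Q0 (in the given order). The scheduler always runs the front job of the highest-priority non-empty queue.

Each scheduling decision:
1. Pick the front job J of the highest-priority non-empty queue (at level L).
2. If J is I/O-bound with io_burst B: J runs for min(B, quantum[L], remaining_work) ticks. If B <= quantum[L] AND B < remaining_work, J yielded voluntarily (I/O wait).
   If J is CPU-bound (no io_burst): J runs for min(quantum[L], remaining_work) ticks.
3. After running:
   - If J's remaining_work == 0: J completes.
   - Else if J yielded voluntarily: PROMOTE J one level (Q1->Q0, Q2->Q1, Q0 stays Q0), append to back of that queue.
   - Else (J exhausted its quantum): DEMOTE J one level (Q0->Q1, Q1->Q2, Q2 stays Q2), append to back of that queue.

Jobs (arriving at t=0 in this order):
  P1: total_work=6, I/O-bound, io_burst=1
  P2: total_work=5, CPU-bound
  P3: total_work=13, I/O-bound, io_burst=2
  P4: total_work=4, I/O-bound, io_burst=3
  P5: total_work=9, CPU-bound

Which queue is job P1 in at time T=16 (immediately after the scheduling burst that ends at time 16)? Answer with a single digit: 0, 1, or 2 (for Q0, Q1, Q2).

t=0-1: P1@Q0 runs 1, rem=5, I/O yield, promote→Q0. Q0=[P2,P3,P4,P5,P1] Q1=[] Q2=[]
t=1-3: P2@Q0 runs 2, rem=3, quantum used, demote→Q1. Q0=[P3,P4,P5,P1] Q1=[P2] Q2=[]
t=3-5: P3@Q0 runs 2, rem=11, I/O yield, promote→Q0. Q0=[P4,P5,P1,P3] Q1=[P2] Q2=[]
t=5-7: P4@Q0 runs 2, rem=2, quantum used, demote→Q1. Q0=[P5,P1,P3] Q1=[P2,P4] Q2=[]
t=7-9: P5@Q0 runs 2, rem=7, quantum used, demote→Q1. Q0=[P1,P3] Q1=[P2,P4,P5] Q2=[]
t=9-10: P1@Q0 runs 1, rem=4, I/O yield, promote→Q0. Q0=[P3,P1] Q1=[P2,P4,P5] Q2=[]
t=10-12: P3@Q0 runs 2, rem=9, I/O yield, promote→Q0. Q0=[P1,P3] Q1=[P2,P4,P5] Q2=[]
t=12-13: P1@Q0 runs 1, rem=3, I/O yield, promote→Q0. Q0=[P3,P1] Q1=[P2,P4,P5] Q2=[]
t=13-15: P3@Q0 runs 2, rem=7, I/O yield, promote→Q0. Q0=[P1,P3] Q1=[P2,P4,P5] Q2=[]
t=15-16: P1@Q0 runs 1, rem=2, I/O yield, promote→Q0. Q0=[P3,P1] Q1=[P2,P4,P5] Q2=[]
t=16-18: P3@Q0 runs 2, rem=5, I/O yield, promote→Q0. Q0=[P1,P3] Q1=[P2,P4,P5] Q2=[]
t=18-19: P1@Q0 runs 1, rem=1, I/O yield, promote→Q0. Q0=[P3,P1] Q1=[P2,P4,P5] Q2=[]
t=19-21: P3@Q0 runs 2, rem=3, I/O yield, promote→Q0. Q0=[P1,P3] Q1=[P2,P4,P5] Q2=[]
t=21-22: P1@Q0 runs 1, rem=0, completes. Q0=[P3] Q1=[P2,P4,P5] Q2=[]
t=22-24: P3@Q0 runs 2, rem=1, I/O yield, promote→Q0. Q0=[P3] Q1=[P2,P4,P5] Q2=[]
t=24-25: P3@Q0 runs 1, rem=0, completes. Q0=[] Q1=[P2,P4,P5] Q2=[]
t=25-28: P2@Q1 runs 3, rem=0, completes. Q0=[] Q1=[P4,P5] Q2=[]
t=28-30: P4@Q1 runs 2, rem=0, completes. Q0=[] Q1=[P5] Q2=[]
t=30-34: P5@Q1 runs 4, rem=3, quantum used, demote→Q2. Q0=[] Q1=[] Q2=[P5]
t=34-37: P5@Q2 runs 3, rem=0, completes. Q0=[] Q1=[] Q2=[]

Answer: 0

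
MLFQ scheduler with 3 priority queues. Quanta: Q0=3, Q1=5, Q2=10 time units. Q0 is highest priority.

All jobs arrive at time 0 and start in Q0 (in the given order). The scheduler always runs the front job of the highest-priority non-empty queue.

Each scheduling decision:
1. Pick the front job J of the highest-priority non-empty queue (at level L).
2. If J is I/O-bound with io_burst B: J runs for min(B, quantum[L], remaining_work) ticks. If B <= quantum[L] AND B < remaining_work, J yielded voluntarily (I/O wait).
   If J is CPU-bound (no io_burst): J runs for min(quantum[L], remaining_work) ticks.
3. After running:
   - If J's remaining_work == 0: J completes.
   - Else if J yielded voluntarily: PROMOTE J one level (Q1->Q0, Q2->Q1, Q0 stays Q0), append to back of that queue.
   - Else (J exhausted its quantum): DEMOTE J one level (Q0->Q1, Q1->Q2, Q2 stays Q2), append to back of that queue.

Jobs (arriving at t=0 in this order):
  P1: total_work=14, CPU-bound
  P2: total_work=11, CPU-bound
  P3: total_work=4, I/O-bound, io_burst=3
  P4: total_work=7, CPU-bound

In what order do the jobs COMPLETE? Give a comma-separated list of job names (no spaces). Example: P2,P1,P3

t=0-3: P1@Q0 runs 3, rem=11, quantum used, demote→Q1. Q0=[P2,P3,P4] Q1=[P1] Q2=[]
t=3-6: P2@Q0 runs 3, rem=8, quantum used, demote→Q1. Q0=[P3,P4] Q1=[P1,P2] Q2=[]
t=6-9: P3@Q0 runs 3, rem=1, I/O yield, promote→Q0. Q0=[P4,P3] Q1=[P1,P2] Q2=[]
t=9-12: P4@Q0 runs 3, rem=4, quantum used, demote→Q1. Q0=[P3] Q1=[P1,P2,P4] Q2=[]
t=12-13: P3@Q0 runs 1, rem=0, completes. Q0=[] Q1=[P1,P2,P4] Q2=[]
t=13-18: P1@Q1 runs 5, rem=6, quantum used, demote→Q2. Q0=[] Q1=[P2,P4] Q2=[P1]
t=18-23: P2@Q1 runs 5, rem=3, quantum used, demote→Q2. Q0=[] Q1=[P4] Q2=[P1,P2]
t=23-27: P4@Q1 runs 4, rem=0, completes. Q0=[] Q1=[] Q2=[P1,P2]
t=27-33: P1@Q2 runs 6, rem=0, completes. Q0=[] Q1=[] Q2=[P2]
t=33-36: P2@Q2 runs 3, rem=0, completes. Q0=[] Q1=[] Q2=[]

Answer: P3,P4,P1,P2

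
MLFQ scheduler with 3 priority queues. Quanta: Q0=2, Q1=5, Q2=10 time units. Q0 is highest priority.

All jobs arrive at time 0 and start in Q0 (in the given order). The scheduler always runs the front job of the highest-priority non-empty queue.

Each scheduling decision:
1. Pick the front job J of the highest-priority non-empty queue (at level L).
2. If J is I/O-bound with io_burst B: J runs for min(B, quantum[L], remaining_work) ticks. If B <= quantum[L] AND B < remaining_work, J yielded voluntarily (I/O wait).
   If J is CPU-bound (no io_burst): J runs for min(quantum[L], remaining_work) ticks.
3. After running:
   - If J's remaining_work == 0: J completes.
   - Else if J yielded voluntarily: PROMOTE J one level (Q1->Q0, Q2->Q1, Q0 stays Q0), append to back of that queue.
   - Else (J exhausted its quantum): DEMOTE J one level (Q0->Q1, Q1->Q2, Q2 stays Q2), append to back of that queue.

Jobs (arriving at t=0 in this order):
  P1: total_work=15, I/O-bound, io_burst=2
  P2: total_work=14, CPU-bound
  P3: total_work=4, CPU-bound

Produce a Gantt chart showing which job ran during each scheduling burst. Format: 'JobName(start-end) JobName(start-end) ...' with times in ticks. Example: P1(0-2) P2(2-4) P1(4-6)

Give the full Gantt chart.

Answer: P1(0-2) P2(2-4) P3(4-6) P1(6-8) P1(8-10) P1(10-12) P1(12-14) P1(14-16) P1(16-18) P1(18-19) P2(19-24) P3(24-26) P2(26-33)

Derivation:
t=0-2: P1@Q0 runs 2, rem=13, I/O yield, promote→Q0. Q0=[P2,P3,P1] Q1=[] Q2=[]
t=2-4: P2@Q0 runs 2, rem=12, quantum used, demote→Q1. Q0=[P3,P1] Q1=[P2] Q2=[]
t=4-6: P3@Q0 runs 2, rem=2, quantum used, demote→Q1. Q0=[P1] Q1=[P2,P3] Q2=[]
t=6-8: P1@Q0 runs 2, rem=11, I/O yield, promote→Q0. Q0=[P1] Q1=[P2,P3] Q2=[]
t=8-10: P1@Q0 runs 2, rem=9, I/O yield, promote→Q0. Q0=[P1] Q1=[P2,P3] Q2=[]
t=10-12: P1@Q0 runs 2, rem=7, I/O yield, promote→Q0. Q0=[P1] Q1=[P2,P3] Q2=[]
t=12-14: P1@Q0 runs 2, rem=5, I/O yield, promote→Q0. Q0=[P1] Q1=[P2,P3] Q2=[]
t=14-16: P1@Q0 runs 2, rem=3, I/O yield, promote→Q0. Q0=[P1] Q1=[P2,P3] Q2=[]
t=16-18: P1@Q0 runs 2, rem=1, I/O yield, promote→Q0. Q0=[P1] Q1=[P2,P3] Q2=[]
t=18-19: P1@Q0 runs 1, rem=0, completes. Q0=[] Q1=[P2,P3] Q2=[]
t=19-24: P2@Q1 runs 5, rem=7, quantum used, demote→Q2. Q0=[] Q1=[P3] Q2=[P2]
t=24-26: P3@Q1 runs 2, rem=0, completes. Q0=[] Q1=[] Q2=[P2]
t=26-33: P2@Q2 runs 7, rem=0, completes. Q0=[] Q1=[] Q2=[]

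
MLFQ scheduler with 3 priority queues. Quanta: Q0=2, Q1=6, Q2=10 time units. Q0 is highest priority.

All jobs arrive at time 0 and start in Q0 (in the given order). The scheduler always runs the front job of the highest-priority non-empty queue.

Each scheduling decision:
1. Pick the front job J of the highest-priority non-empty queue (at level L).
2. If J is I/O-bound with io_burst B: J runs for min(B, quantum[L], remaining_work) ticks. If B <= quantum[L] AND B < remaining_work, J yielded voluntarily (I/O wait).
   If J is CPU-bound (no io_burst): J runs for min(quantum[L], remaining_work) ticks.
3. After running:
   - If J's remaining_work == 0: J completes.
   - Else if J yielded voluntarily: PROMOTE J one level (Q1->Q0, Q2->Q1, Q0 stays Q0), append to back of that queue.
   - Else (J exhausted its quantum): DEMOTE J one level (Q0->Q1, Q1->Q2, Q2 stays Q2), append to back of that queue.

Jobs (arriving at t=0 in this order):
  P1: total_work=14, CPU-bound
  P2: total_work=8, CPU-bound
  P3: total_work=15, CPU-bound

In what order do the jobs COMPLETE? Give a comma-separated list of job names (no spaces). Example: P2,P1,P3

t=0-2: P1@Q0 runs 2, rem=12, quantum used, demote→Q1. Q0=[P2,P3] Q1=[P1] Q2=[]
t=2-4: P2@Q0 runs 2, rem=6, quantum used, demote→Q1. Q0=[P3] Q1=[P1,P2] Q2=[]
t=4-6: P3@Q0 runs 2, rem=13, quantum used, demote→Q1. Q0=[] Q1=[P1,P2,P3] Q2=[]
t=6-12: P1@Q1 runs 6, rem=6, quantum used, demote→Q2. Q0=[] Q1=[P2,P3] Q2=[P1]
t=12-18: P2@Q1 runs 6, rem=0, completes. Q0=[] Q1=[P3] Q2=[P1]
t=18-24: P3@Q1 runs 6, rem=7, quantum used, demote→Q2. Q0=[] Q1=[] Q2=[P1,P3]
t=24-30: P1@Q2 runs 6, rem=0, completes. Q0=[] Q1=[] Q2=[P3]
t=30-37: P3@Q2 runs 7, rem=0, completes. Q0=[] Q1=[] Q2=[]

Answer: P2,P1,P3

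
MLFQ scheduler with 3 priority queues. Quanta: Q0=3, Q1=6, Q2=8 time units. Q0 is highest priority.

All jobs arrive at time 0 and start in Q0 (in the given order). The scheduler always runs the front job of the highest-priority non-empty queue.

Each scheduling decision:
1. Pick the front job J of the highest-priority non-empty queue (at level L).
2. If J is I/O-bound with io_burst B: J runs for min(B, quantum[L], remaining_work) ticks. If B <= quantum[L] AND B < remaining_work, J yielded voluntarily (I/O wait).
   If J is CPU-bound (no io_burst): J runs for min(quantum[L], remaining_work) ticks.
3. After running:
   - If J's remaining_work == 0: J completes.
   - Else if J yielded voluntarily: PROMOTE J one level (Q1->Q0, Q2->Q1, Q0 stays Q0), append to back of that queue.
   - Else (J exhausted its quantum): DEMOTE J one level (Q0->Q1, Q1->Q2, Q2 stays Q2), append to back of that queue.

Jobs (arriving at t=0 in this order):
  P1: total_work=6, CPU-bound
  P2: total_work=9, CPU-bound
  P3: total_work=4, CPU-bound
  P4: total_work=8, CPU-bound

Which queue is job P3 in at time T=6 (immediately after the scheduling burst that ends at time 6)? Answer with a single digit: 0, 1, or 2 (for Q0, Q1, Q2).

Answer: 0

Derivation:
t=0-3: P1@Q0 runs 3, rem=3, quantum used, demote→Q1. Q0=[P2,P3,P4] Q1=[P1] Q2=[]
t=3-6: P2@Q0 runs 3, rem=6, quantum used, demote→Q1. Q0=[P3,P4] Q1=[P1,P2] Q2=[]
t=6-9: P3@Q0 runs 3, rem=1, quantum used, demote→Q1. Q0=[P4] Q1=[P1,P2,P3] Q2=[]
t=9-12: P4@Q0 runs 3, rem=5, quantum used, demote→Q1. Q0=[] Q1=[P1,P2,P3,P4] Q2=[]
t=12-15: P1@Q1 runs 3, rem=0, completes. Q0=[] Q1=[P2,P3,P4] Q2=[]
t=15-21: P2@Q1 runs 6, rem=0, completes. Q0=[] Q1=[P3,P4] Q2=[]
t=21-22: P3@Q1 runs 1, rem=0, completes. Q0=[] Q1=[P4] Q2=[]
t=22-27: P4@Q1 runs 5, rem=0, completes. Q0=[] Q1=[] Q2=[]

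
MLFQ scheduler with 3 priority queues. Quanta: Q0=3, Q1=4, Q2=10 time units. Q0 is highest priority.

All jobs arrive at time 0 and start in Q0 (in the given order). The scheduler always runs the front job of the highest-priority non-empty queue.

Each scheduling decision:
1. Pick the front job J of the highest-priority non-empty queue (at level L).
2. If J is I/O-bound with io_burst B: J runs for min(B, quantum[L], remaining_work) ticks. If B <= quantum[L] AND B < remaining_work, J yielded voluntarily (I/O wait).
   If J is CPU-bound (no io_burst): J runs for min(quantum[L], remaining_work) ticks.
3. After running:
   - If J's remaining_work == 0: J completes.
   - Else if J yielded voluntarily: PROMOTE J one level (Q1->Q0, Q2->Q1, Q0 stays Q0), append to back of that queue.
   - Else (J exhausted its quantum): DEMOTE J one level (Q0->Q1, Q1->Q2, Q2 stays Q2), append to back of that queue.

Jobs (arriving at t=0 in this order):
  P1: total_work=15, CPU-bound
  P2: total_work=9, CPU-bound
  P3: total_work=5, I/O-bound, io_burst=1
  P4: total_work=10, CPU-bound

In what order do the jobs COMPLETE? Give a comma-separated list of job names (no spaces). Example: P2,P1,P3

t=0-3: P1@Q0 runs 3, rem=12, quantum used, demote→Q1. Q0=[P2,P3,P4] Q1=[P1] Q2=[]
t=3-6: P2@Q0 runs 3, rem=6, quantum used, demote→Q1. Q0=[P3,P4] Q1=[P1,P2] Q2=[]
t=6-7: P3@Q0 runs 1, rem=4, I/O yield, promote→Q0. Q0=[P4,P3] Q1=[P1,P2] Q2=[]
t=7-10: P4@Q0 runs 3, rem=7, quantum used, demote→Q1. Q0=[P3] Q1=[P1,P2,P4] Q2=[]
t=10-11: P3@Q0 runs 1, rem=3, I/O yield, promote→Q0. Q0=[P3] Q1=[P1,P2,P4] Q2=[]
t=11-12: P3@Q0 runs 1, rem=2, I/O yield, promote→Q0. Q0=[P3] Q1=[P1,P2,P4] Q2=[]
t=12-13: P3@Q0 runs 1, rem=1, I/O yield, promote→Q0. Q0=[P3] Q1=[P1,P2,P4] Q2=[]
t=13-14: P3@Q0 runs 1, rem=0, completes. Q0=[] Q1=[P1,P2,P4] Q2=[]
t=14-18: P1@Q1 runs 4, rem=8, quantum used, demote→Q2. Q0=[] Q1=[P2,P4] Q2=[P1]
t=18-22: P2@Q1 runs 4, rem=2, quantum used, demote→Q2. Q0=[] Q1=[P4] Q2=[P1,P2]
t=22-26: P4@Q1 runs 4, rem=3, quantum used, demote→Q2. Q0=[] Q1=[] Q2=[P1,P2,P4]
t=26-34: P1@Q2 runs 8, rem=0, completes. Q0=[] Q1=[] Q2=[P2,P4]
t=34-36: P2@Q2 runs 2, rem=0, completes. Q0=[] Q1=[] Q2=[P4]
t=36-39: P4@Q2 runs 3, rem=0, completes. Q0=[] Q1=[] Q2=[]

Answer: P3,P1,P2,P4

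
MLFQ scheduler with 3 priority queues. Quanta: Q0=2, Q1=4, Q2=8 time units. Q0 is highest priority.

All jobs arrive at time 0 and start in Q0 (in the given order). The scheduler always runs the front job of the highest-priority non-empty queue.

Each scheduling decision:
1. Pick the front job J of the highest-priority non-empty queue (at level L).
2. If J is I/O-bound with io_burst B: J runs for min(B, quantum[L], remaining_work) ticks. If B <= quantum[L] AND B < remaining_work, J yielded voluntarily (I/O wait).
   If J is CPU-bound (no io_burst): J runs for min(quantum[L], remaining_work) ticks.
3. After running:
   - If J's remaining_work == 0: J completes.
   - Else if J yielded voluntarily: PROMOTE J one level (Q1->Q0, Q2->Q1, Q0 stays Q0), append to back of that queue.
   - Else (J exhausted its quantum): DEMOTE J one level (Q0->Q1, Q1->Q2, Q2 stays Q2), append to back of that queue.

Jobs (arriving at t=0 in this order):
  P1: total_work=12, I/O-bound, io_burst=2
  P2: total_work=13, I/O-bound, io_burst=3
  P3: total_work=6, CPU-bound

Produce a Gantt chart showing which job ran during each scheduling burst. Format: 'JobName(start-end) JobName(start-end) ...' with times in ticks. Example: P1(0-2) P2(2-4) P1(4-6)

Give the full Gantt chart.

Answer: P1(0-2) P2(2-4) P3(4-6) P1(6-8) P1(8-10) P1(10-12) P1(12-14) P1(14-16) P2(16-19) P2(19-21) P3(21-25) P2(25-28) P2(28-30) P2(30-31)

Derivation:
t=0-2: P1@Q0 runs 2, rem=10, I/O yield, promote→Q0. Q0=[P2,P3,P1] Q1=[] Q2=[]
t=2-4: P2@Q0 runs 2, rem=11, quantum used, demote→Q1. Q0=[P3,P1] Q1=[P2] Q2=[]
t=4-6: P3@Q0 runs 2, rem=4, quantum used, demote→Q1. Q0=[P1] Q1=[P2,P3] Q2=[]
t=6-8: P1@Q0 runs 2, rem=8, I/O yield, promote→Q0. Q0=[P1] Q1=[P2,P3] Q2=[]
t=8-10: P1@Q0 runs 2, rem=6, I/O yield, promote→Q0. Q0=[P1] Q1=[P2,P3] Q2=[]
t=10-12: P1@Q0 runs 2, rem=4, I/O yield, promote→Q0. Q0=[P1] Q1=[P2,P3] Q2=[]
t=12-14: P1@Q0 runs 2, rem=2, I/O yield, promote→Q0. Q0=[P1] Q1=[P2,P3] Q2=[]
t=14-16: P1@Q0 runs 2, rem=0, completes. Q0=[] Q1=[P2,P3] Q2=[]
t=16-19: P2@Q1 runs 3, rem=8, I/O yield, promote→Q0. Q0=[P2] Q1=[P3] Q2=[]
t=19-21: P2@Q0 runs 2, rem=6, quantum used, demote→Q1. Q0=[] Q1=[P3,P2] Q2=[]
t=21-25: P3@Q1 runs 4, rem=0, completes. Q0=[] Q1=[P2] Q2=[]
t=25-28: P2@Q1 runs 3, rem=3, I/O yield, promote→Q0. Q0=[P2] Q1=[] Q2=[]
t=28-30: P2@Q0 runs 2, rem=1, quantum used, demote→Q1. Q0=[] Q1=[P2] Q2=[]
t=30-31: P2@Q1 runs 1, rem=0, completes. Q0=[] Q1=[] Q2=[]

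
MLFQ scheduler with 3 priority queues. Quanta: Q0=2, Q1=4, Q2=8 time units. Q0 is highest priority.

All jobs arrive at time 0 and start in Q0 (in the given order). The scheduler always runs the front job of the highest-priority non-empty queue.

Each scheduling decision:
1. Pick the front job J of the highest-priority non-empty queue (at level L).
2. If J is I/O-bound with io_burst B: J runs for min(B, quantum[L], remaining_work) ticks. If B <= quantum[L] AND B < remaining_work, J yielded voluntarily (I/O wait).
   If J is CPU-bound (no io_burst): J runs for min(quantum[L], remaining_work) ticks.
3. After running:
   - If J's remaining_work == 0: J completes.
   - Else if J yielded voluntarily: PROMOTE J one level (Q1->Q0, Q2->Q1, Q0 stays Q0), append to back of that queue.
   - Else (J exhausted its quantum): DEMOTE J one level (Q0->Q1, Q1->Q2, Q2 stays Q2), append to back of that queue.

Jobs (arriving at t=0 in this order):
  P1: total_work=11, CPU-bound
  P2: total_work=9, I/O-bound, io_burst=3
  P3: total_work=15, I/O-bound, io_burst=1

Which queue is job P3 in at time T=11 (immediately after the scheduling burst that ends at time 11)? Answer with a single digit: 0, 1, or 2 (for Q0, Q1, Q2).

t=0-2: P1@Q0 runs 2, rem=9, quantum used, demote→Q1. Q0=[P2,P3] Q1=[P1] Q2=[]
t=2-4: P2@Q0 runs 2, rem=7, quantum used, demote→Q1. Q0=[P3] Q1=[P1,P2] Q2=[]
t=4-5: P3@Q0 runs 1, rem=14, I/O yield, promote→Q0. Q0=[P3] Q1=[P1,P2] Q2=[]
t=5-6: P3@Q0 runs 1, rem=13, I/O yield, promote→Q0. Q0=[P3] Q1=[P1,P2] Q2=[]
t=6-7: P3@Q0 runs 1, rem=12, I/O yield, promote→Q0. Q0=[P3] Q1=[P1,P2] Q2=[]
t=7-8: P3@Q0 runs 1, rem=11, I/O yield, promote→Q0. Q0=[P3] Q1=[P1,P2] Q2=[]
t=8-9: P3@Q0 runs 1, rem=10, I/O yield, promote→Q0. Q0=[P3] Q1=[P1,P2] Q2=[]
t=9-10: P3@Q0 runs 1, rem=9, I/O yield, promote→Q0. Q0=[P3] Q1=[P1,P2] Q2=[]
t=10-11: P3@Q0 runs 1, rem=8, I/O yield, promote→Q0. Q0=[P3] Q1=[P1,P2] Q2=[]
t=11-12: P3@Q0 runs 1, rem=7, I/O yield, promote→Q0. Q0=[P3] Q1=[P1,P2] Q2=[]
t=12-13: P3@Q0 runs 1, rem=6, I/O yield, promote→Q0. Q0=[P3] Q1=[P1,P2] Q2=[]
t=13-14: P3@Q0 runs 1, rem=5, I/O yield, promote→Q0. Q0=[P3] Q1=[P1,P2] Q2=[]
t=14-15: P3@Q0 runs 1, rem=4, I/O yield, promote→Q0. Q0=[P3] Q1=[P1,P2] Q2=[]
t=15-16: P3@Q0 runs 1, rem=3, I/O yield, promote→Q0. Q0=[P3] Q1=[P1,P2] Q2=[]
t=16-17: P3@Q0 runs 1, rem=2, I/O yield, promote→Q0. Q0=[P3] Q1=[P1,P2] Q2=[]
t=17-18: P3@Q0 runs 1, rem=1, I/O yield, promote→Q0. Q0=[P3] Q1=[P1,P2] Q2=[]
t=18-19: P3@Q0 runs 1, rem=0, completes. Q0=[] Q1=[P1,P2] Q2=[]
t=19-23: P1@Q1 runs 4, rem=5, quantum used, demote→Q2. Q0=[] Q1=[P2] Q2=[P1]
t=23-26: P2@Q1 runs 3, rem=4, I/O yield, promote→Q0. Q0=[P2] Q1=[] Q2=[P1]
t=26-28: P2@Q0 runs 2, rem=2, quantum used, demote→Q1. Q0=[] Q1=[P2] Q2=[P1]
t=28-30: P2@Q1 runs 2, rem=0, completes. Q0=[] Q1=[] Q2=[P1]
t=30-35: P1@Q2 runs 5, rem=0, completes. Q0=[] Q1=[] Q2=[]

Answer: 0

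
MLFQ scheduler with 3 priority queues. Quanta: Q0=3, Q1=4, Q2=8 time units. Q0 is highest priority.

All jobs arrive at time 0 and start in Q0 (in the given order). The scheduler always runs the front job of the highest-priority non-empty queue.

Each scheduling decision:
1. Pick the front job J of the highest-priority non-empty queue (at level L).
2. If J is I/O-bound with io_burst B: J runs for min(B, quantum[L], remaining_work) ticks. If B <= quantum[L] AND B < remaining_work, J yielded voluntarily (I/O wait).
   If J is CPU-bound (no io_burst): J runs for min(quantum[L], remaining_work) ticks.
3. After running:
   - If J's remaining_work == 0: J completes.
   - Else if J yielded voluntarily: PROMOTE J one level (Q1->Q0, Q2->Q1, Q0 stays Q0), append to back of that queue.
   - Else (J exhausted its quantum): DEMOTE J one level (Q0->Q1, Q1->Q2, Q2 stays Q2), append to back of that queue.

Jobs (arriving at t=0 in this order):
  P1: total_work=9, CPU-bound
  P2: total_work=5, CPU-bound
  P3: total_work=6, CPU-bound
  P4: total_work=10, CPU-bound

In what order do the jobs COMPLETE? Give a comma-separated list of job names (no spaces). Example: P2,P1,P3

t=0-3: P1@Q0 runs 3, rem=6, quantum used, demote→Q1. Q0=[P2,P3,P4] Q1=[P1] Q2=[]
t=3-6: P2@Q0 runs 3, rem=2, quantum used, demote→Q1. Q0=[P3,P4] Q1=[P1,P2] Q2=[]
t=6-9: P3@Q0 runs 3, rem=3, quantum used, demote→Q1. Q0=[P4] Q1=[P1,P2,P3] Q2=[]
t=9-12: P4@Q0 runs 3, rem=7, quantum used, demote→Q1. Q0=[] Q1=[P1,P2,P3,P4] Q2=[]
t=12-16: P1@Q1 runs 4, rem=2, quantum used, demote→Q2. Q0=[] Q1=[P2,P3,P4] Q2=[P1]
t=16-18: P2@Q1 runs 2, rem=0, completes. Q0=[] Q1=[P3,P4] Q2=[P1]
t=18-21: P3@Q1 runs 3, rem=0, completes. Q0=[] Q1=[P4] Q2=[P1]
t=21-25: P4@Q1 runs 4, rem=3, quantum used, demote→Q2. Q0=[] Q1=[] Q2=[P1,P4]
t=25-27: P1@Q2 runs 2, rem=0, completes. Q0=[] Q1=[] Q2=[P4]
t=27-30: P4@Q2 runs 3, rem=0, completes. Q0=[] Q1=[] Q2=[]

Answer: P2,P3,P1,P4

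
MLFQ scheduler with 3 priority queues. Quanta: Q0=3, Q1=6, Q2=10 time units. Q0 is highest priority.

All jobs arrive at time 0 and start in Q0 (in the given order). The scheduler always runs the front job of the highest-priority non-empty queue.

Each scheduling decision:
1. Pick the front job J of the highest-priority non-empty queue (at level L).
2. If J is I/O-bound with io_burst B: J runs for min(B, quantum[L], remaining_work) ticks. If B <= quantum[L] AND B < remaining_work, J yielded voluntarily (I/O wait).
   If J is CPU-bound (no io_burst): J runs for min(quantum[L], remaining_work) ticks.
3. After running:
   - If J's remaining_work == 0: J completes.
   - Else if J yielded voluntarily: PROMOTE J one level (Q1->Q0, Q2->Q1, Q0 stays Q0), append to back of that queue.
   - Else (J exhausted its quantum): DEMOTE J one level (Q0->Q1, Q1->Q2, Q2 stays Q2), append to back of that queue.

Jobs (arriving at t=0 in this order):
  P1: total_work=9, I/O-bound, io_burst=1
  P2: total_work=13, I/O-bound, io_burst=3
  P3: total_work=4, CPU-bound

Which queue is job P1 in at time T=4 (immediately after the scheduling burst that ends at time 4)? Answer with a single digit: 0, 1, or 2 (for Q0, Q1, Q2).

t=0-1: P1@Q0 runs 1, rem=8, I/O yield, promote→Q0. Q0=[P2,P3,P1] Q1=[] Q2=[]
t=1-4: P2@Q0 runs 3, rem=10, I/O yield, promote→Q0. Q0=[P3,P1,P2] Q1=[] Q2=[]
t=4-7: P3@Q0 runs 3, rem=1, quantum used, demote→Q1. Q0=[P1,P2] Q1=[P3] Q2=[]
t=7-8: P1@Q0 runs 1, rem=7, I/O yield, promote→Q0. Q0=[P2,P1] Q1=[P3] Q2=[]
t=8-11: P2@Q0 runs 3, rem=7, I/O yield, promote→Q0. Q0=[P1,P2] Q1=[P3] Q2=[]
t=11-12: P1@Q0 runs 1, rem=6, I/O yield, promote→Q0. Q0=[P2,P1] Q1=[P3] Q2=[]
t=12-15: P2@Q0 runs 3, rem=4, I/O yield, promote→Q0. Q0=[P1,P2] Q1=[P3] Q2=[]
t=15-16: P1@Q0 runs 1, rem=5, I/O yield, promote→Q0. Q0=[P2,P1] Q1=[P3] Q2=[]
t=16-19: P2@Q0 runs 3, rem=1, I/O yield, promote→Q0. Q0=[P1,P2] Q1=[P3] Q2=[]
t=19-20: P1@Q0 runs 1, rem=4, I/O yield, promote→Q0. Q0=[P2,P1] Q1=[P3] Q2=[]
t=20-21: P2@Q0 runs 1, rem=0, completes. Q0=[P1] Q1=[P3] Q2=[]
t=21-22: P1@Q0 runs 1, rem=3, I/O yield, promote→Q0. Q0=[P1] Q1=[P3] Q2=[]
t=22-23: P1@Q0 runs 1, rem=2, I/O yield, promote→Q0. Q0=[P1] Q1=[P3] Q2=[]
t=23-24: P1@Q0 runs 1, rem=1, I/O yield, promote→Q0. Q0=[P1] Q1=[P3] Q2=[]
t=24-25: P1@Q0 runs 1, rem=0, completes. Q0=[] Q1=[P3] Q2=[]
t=25-26: P3@Q1 runs 1, rem=0, completes. Q0=[] Q1=[] Q2=[]

Answer: 0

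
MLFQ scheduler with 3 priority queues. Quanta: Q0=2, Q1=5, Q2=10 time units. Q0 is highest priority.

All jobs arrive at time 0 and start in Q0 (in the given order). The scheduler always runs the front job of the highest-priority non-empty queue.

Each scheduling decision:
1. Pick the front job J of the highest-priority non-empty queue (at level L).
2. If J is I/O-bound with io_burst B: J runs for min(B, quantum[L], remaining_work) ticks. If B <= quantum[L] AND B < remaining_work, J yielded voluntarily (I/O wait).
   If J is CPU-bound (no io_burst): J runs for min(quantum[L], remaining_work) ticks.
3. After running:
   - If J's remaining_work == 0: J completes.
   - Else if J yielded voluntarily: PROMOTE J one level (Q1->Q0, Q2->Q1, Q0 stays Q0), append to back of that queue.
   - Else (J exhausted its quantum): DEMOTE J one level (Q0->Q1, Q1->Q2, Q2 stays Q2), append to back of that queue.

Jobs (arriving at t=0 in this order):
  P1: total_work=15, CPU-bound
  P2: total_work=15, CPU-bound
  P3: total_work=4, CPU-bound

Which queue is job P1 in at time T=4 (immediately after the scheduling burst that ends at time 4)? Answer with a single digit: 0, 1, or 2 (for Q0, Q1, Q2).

t=0-2: P1@Q0 runs 2, rem=13, quantum used, demote→Q1. Q0=[P2,P3] Q1=[P1] Q2=[]
t=2-4: P2@Q0 runs 2, rem=13, quantum used, demote→Q1. Q0=[P3] Q1=[P1,P2] Q2=[]
t=4-6: P3@Q0 runs 2, rem=2, quantum used, demote→Q1. Q0=[] Q1=[P1,P2,P3] Q2=[]
t=6-11: P1@Q1 runs 5, rem=8, quantum used, demote→Q2. Q0=[] Q1=[P2,P3] Q2=[P1]
t=11-16: P2@Q1 runs 5, rem=8, quantum used, demote→Q2. Q0=[] Q1=[P3] Q2=[P1,P2]
t=16-18: P3@Q1 runs 2, rem=0, completes. Q0=[] Q1=[] Q2=[P1,P2]
t=18-26: P1@Q2 runs 8, rem=0, completes. Q0=[] Q1=[] Q2=[P2]
t=26-34: P2@Q2 runs 8, rem=0, completes. Q0=[] Q1=[] Q2=[]

Answer: 1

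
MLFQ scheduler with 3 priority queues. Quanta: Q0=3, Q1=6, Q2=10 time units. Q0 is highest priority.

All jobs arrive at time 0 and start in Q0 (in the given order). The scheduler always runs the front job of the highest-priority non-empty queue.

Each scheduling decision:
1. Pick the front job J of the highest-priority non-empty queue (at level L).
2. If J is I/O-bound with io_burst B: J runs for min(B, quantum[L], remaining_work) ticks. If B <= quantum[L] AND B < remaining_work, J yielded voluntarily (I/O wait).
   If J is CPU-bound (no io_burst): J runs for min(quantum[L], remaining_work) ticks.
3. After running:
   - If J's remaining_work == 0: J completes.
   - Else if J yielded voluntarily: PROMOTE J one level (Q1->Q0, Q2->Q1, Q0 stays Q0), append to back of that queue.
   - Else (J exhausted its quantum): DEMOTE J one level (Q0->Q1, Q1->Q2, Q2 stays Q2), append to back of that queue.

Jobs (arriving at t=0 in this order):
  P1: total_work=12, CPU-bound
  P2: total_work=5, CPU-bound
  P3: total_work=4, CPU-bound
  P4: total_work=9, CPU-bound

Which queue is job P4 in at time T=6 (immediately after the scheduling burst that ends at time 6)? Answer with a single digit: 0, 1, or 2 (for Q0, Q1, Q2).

t=0-3: P1@Q0 runs 3, rem=9, quantum used, demote→Q1. Q0=[P2,P3,P4] Q1=[P1] Q2=[]
t=3-6: P2@Q0 runs 3, rem=2, quantum used, demote→Q1. Q0=[P3,P4] Q1=[P1,P2] Q2=[]
t=6-9: P3@Q0 runs 3, rem=1, quantum used, demote→Q1. Q0=[P4] Q1=[P1,P2,P3] Q2=[]
t=9-12: P4@Q0 runs 3, rem=6, quantum used, demote→Q1. Q0=[] Q1=[P1,P2,P3,P4] Q2=[]
t=12-18: P1@Q1 runs 6, rem=3, quantum used, demote→Q2. Q0=[] Q1=[P2,P3,P4] Q2=[P1]
t=18-20: P2@Q1 runs 2, rem=0, completes. Q0=[] Q1=[P3,P4] Q2=[P1]
t=20-21: P3@Q1 runs 1, rem=0, completes. Q0=[] Q1=[P4] Q2=[P1]
t=21-27: P4@Q1 runs 6, rem=0, completes. Q0=[] Q1=[] Q2=[P1]
t=27-30: P1@Q2 runs 3, rem=0, completes. Q0=[] Q1=[] Q2=[]

Answer: 0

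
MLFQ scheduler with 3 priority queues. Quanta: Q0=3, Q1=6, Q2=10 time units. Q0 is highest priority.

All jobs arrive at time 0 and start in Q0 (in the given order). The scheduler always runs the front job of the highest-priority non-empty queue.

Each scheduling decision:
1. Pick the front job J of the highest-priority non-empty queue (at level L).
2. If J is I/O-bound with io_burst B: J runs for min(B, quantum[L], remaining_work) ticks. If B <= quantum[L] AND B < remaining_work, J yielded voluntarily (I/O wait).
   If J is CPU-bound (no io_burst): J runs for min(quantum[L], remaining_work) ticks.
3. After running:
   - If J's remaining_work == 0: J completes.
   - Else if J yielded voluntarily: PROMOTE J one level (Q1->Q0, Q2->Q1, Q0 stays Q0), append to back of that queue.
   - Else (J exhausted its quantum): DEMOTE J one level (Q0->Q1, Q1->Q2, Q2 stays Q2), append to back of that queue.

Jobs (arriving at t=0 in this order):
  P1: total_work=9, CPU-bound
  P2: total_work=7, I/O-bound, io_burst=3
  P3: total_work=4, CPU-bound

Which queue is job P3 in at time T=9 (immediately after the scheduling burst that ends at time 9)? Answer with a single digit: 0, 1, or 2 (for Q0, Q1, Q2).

Answer: 1

Derivation:
t=0-3: P1@Q0 runs 3, rem=6, quantum used, demote→Q1. Q0=[P2,P3] Q1=[P1] Q2=[]
t=3-6: P2@Q0 runs 3, rem=4, I/O yield, promote→Q0. Q0=[P3,P2] Q1=[P1] Q2=[]
t=6-9: P3@Q0 runs 3, rem=1, quantum used, demote→Q1. Q0=[P2] Q1=[P1,P3] Q2=[]
t=9-12: P2@Q0 runs 3, rem=1, I/O yield, promote→Q0. Q0=[P2] Q1=[P1,P3] Q2=[]
t=12-13: P2@Q0 runs 1, rem=0, completes. Q0=[] Q1=[P1,P3] Q2=[]
t=13-19: P1@Q1 runs 6, rem=0, completes. Q0=[] Q1=[P3] Q2=[]
t=19-20: P3@Q1 runs 1, rem=0, completes. Q0=[] Q1=[] Q2=[]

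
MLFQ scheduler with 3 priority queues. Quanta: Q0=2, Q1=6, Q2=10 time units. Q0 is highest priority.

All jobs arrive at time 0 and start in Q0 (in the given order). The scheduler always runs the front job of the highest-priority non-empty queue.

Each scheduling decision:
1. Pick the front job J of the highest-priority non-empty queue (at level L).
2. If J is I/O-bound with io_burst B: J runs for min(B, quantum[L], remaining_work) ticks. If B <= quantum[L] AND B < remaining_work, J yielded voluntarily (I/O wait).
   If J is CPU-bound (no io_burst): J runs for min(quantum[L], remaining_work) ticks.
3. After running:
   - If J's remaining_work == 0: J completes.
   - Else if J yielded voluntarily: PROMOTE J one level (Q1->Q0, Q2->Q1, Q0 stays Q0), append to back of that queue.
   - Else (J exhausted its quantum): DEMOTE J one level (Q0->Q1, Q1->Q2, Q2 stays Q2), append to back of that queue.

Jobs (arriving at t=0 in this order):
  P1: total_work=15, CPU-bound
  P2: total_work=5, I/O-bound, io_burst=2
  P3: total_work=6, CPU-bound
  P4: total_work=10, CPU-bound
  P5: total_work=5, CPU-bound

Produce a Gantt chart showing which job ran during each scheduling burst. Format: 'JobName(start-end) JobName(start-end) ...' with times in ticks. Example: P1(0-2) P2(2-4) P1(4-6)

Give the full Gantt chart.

t=0-2: P1@Q0 runs 2, rem=13, quantum used, demote→Q1. Q0=[P2,P3,P4,P5] Q1=[P1] Q2=[]
t=2-4: P2@Q0 runs 2, rem=3, I/O yield, promote→Q0. Q0=[P3,P4,P5,P2] Q1=[P1] Q2=[]
t=4-6: P3@Q0 runs 2, rem=4, quantum used, demote→Q1. Q0=[P4,P5,P2] Q1=[P1,P3] Q2=[]
t=6-8: P4@Q0 runs 2, rem=8, quantum used, demote→Q1. Q0=[P5,P2] Q1=[P1,P3,P4] Q2=[]
t=8-10: P5@Q0 runs 2, rem=3, quantum used, demote→Q1. Q0=[P2] Q1=[P1,P3,P4,P5] Q2=[]
t=10-12: P2@Q0 runs 2, rem=1, I/O yield, promote→Q0. Q0=[P2] Q1=[P1,P3,P4,P5] Q2=[]
t=12-13: P2@Q0 runs 1, rem=0, completes. Q0=[] Q1=[P1,P3,P4,P5] Q2=[]
t=13-19: P1@Q1 runs 6, rem=7, quantum used, demote→Q2. Q0=[] Q1=[P3,P4,P5] Q2=[P1]
t=19-23: P3@Q1 runs 4, rem=0, completes. Q0=[] Q1=[P4,P5] Q2=[P1]
t=23-29: P4@Q1 runs 6, rem=2, quantum used, demote→Q2. Q0=[] Q1=[P5] Q2=[P1,P4]
t=29-32: P5@Q1 runs 3, rem=0, completes. Q0=[] Q1=[] Q2=[P1,P4]
t=32-39: P1@Q2 runs 7, rem=0, completes. Q0=[] Q1=[] Q2=[P4]
t=39-41: P4@Q2 runs 2, rem=0, completes. Q0=[] Q1=[] Q2=[]

Answer: P1(0-2) P2(2-4) P3(4-6) P4(6-8) P5(8-10) P2(10-12) P2(12-13) P1(13-19) P3(19-23) P4(23-29) P5(29-32) P1(32-39) P4(39-41)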